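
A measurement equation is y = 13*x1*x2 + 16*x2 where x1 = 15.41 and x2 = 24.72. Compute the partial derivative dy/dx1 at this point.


y = 13*x1*x2 + 16*x2
dy/dx1 = 13*x2
Evaluate at x2 = 24.72: c1 = 13 * 24.72
c1 = 321.3600

321.3600


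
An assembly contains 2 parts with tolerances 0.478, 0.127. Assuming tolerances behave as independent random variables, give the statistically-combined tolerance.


RSS = sqrt(0.478^2 + 0.127^2)
= sqrt(0.244613)
= 0.4946

0.4946


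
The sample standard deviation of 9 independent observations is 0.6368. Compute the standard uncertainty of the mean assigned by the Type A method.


u_A = s / sqrt(n)
u_A = 0.6368 / sqrt(9)
u_A = 0.6368 / 3
u_A = 0.2123

0.2123


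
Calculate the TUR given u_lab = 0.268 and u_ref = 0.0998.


TUR = u_lab / u_ref
= 0.268 / 0.0998
= 2.6854

2.6854


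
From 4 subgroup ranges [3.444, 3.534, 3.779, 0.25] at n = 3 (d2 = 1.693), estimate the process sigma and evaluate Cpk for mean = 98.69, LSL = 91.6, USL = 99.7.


R_bar = (3.444 + 3.534 + 3.779 + 0.25) / 4 = 2.75175
sigma = R_bar / d2 = 2.75175 / 1.693 = 1.6253692
Cp = (USL - LSL)/(6*sigma) = (99.7 - 91.6)/(6*1.6253692) = 0.8306
Cpu = (99.7 - 98.69)/(3*1.6253692) = 0.2071
Cpl = (98.69 - 91.6)/(3*1.6253692) = 1.4540
Cpk = min(Cpu, Cpl) = 0.2071

0.2071


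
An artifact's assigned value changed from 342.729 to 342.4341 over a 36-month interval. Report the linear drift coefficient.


rate = (v2 - v1) / months
= (342.4341 - 342.729) / 36
= -0.2949 / 36
= -0.0082

-0.0082


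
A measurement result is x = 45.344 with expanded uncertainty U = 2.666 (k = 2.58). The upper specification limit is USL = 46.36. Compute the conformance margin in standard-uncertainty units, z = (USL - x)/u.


u = U / k = 2.666 / 2.58 = 1.0333333
margin = |USL - x| = |46.36 - 45.344| = 1.016
z = margin / u = 1.016 / 1.0333333
z = 0.9832

0.9832


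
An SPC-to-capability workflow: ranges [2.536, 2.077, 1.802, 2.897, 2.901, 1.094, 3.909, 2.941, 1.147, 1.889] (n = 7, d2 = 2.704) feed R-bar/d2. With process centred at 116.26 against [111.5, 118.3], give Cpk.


R_bar = (2.536 + 2.077 + 1.802 + 2.897 + 2.901 + 1.094 + 3.909 + 2.941 + 1.147 + 1.889) / 10 = 2.3193
sigma = R_bar / d2 = 2.3193 / 2.704 = 0.85772929
Cp = (USL - LSL)/(6*sigma) = (118.3 - 111.5)/(6*0.85772929) = 1.3213
Cpu = (118.3 - 116.26)/(3*0.85772929) = 0.7928
Cpl = (116.26 - 111.5)/(3*0.85772929) = 1.8498
Cpk = min(Cpu, Cpl) = 0.7928

0.7928


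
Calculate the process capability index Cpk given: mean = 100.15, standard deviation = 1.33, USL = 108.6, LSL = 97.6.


Cpu = (USL - mean) / (3*sigma) = (108.6 - 100.15) / (3*1.33) = 2.1178
Cpl = (mean - LSL) / (3*sigma) = (100.15 - 97.6) / (3*1.33) = 0.6391
Cpk = min(Cpu, Cpl) = 0.6391

0.6391


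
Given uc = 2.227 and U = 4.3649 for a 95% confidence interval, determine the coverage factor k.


k = U / uc
k = 4.3649 / 2.227
k = 1.96

1.96


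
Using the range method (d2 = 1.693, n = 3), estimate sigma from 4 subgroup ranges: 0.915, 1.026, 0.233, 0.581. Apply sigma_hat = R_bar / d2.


R_bar = (0.915 + 1.026 + 0.233 + 0.581) / 4
R_bar = 2.755 / 4 = 0.68875
sigma_hat = R_bar / d2 = 0.68875 / 1.693 = 0.4068

0.4068


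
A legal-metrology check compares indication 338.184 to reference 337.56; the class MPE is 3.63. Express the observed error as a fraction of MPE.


e = indication - reference = 338.184 - 337.56 = 0.6240
|e| = 0.6240
ratio = |e| / MPE = 0.6240 / 3.63
ratio = 0.1719

0.1719


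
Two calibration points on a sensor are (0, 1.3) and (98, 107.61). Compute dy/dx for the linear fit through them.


slope = (y2 - y1) / (x2 - x1)
= (107.61 - 1.3) / (98 - 0)
= 106.3100 / 98
= 1.0848

1.0848


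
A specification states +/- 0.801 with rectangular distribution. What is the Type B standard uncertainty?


u_B = half_width / sqrt(3)
u_B = 0.801 / 1.7320508
u_B = 0.4625

0.4625


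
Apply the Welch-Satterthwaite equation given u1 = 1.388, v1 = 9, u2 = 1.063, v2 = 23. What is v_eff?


uc = sqrt(u1^2 + u2^2) = sqrt(1.388^2 + 1.063^2) = 1.7482886
v_eff = uc^4 / (u1^4/v1 + u2^4/v2)
= 1.7482886^4 / (1.388^4/9 + 1.063^4/23)
= 9.3422719 / 0.46791121
v_eff = 19.9659

19.9659


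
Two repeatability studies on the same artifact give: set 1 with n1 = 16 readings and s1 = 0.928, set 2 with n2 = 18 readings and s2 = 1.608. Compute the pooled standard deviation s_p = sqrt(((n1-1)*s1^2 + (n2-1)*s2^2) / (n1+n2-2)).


s_p = sqrt(((n1-1)*s1^2 + (n2-1)*s2^2) / (n1+n2-2))
numerator = (16-1)*0.928^2 + (18-1)*1.608^2 = 12.91776 + 43.956288 = 56.874048
denominator = 16 + 18 - 2 = 32
s_p^2 = 56.874048 / 32 = 1.777314
s_p = sqrt(1.777314) = 1.3332

1.3332


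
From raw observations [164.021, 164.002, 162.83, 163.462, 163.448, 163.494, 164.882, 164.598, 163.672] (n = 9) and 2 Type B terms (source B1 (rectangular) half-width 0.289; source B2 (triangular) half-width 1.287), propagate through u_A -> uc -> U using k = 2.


mean = (164.021 + 164.002 + 162.83 + 163.462 + 163.448 + 163.494 + 164.882 + 164.598 + 163.672) / 9 = 163.8232222
s = sqrt(sum((x - mean)^2)/(n-1)) = 0.63061355
u_A = s / sqrt(n) = 0.63061355 / sqrt(9) = 0.21020452
u_B1 = 0.289 / sqrt(3) = 0.16685423
u_B2 = 1.287 / sqrt(6) = 0.52541555
uc = sqrt(0.21020452^2 + 0.16685423^2 + 0.52541555^2) = 0.58998964
U = k * uc = 2 * 0.58998964
U = 1.1800

1.1800


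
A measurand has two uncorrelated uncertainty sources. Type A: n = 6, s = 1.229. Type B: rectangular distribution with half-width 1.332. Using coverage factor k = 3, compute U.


u_A = s / sqrt(n) = 1.229 / sqrt(6) = 0.50173715
u_B = half_width / sqrt(3) = 1.332 / sqrt(3) = 0.76903056
uc = sqrt(u_A^2 + u_B^2) = sqrt(0.50173715^2 + 0.76903056^2) = 0.918231
U = k * uc = 3 * 0.918231
U = 2.7547

2.7547


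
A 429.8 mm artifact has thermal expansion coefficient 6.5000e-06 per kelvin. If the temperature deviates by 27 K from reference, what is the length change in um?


dL = L * alpha * dT
= 429.8 * 6.5000e-06 * 27
= 0.0754299 mm
dL_um = 0.0754299 * 1000 = 75.4299 um

75.4299


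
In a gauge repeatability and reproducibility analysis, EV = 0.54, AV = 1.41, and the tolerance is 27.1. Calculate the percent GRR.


GRR = sqrt(EV^2 + AV^2) = sqrt(0.54^2 + 1.41^2) = 1.5098675
%GRR = GRR / tol * 100 = 1.5098675 / 27.1 * 100
%GRR = 5.5715

5.5715


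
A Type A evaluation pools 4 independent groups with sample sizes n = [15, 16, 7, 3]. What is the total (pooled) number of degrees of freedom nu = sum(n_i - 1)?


nu = sum_i (n_i - 1)
nu = ((15 - 1) + (16 - 1) + (7 - 1) + (3 - 1))
nu = 14 + 15 + 6 + 2
nu = 37

37


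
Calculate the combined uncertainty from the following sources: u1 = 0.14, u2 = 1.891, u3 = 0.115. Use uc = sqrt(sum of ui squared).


uc = sqrt(0.14^2 + 1.891^2 + 0.115^2)
uc = sqrt(3.608706)
uc = 1.8997

1.8997


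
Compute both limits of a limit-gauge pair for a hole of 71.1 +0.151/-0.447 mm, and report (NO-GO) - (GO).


GO = nominal - lower_tol (smallest hole = maximum material condition)
GO = 71.1 - 0.447 = 70.653
NO-GO = nominal + upper_tol (largest hole = least material condition)
NO-GO = 71.1 + 0.151 = 71.251
spread = NO-GO - GO = 71.251 - 70.653 = 0.5980

0.5980


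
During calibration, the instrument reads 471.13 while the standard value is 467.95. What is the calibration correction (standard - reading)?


Correction = standard - reading
= 467.95 - 471.13
= -3.1800

-3.1800


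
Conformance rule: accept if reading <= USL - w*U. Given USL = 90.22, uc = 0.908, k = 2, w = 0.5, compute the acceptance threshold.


U = k * uc = 2 * 0.908 = 1.816
guard band g = w * U = 0.5 * 1.816 = 0.908
AL = USL - g = 90.22 - 0.908
AL = 89.3120

89.3120


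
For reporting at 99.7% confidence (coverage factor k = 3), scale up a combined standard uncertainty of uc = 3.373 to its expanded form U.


U = k * uc
U = 3 * 3.373
U = 10.1190

10.1190


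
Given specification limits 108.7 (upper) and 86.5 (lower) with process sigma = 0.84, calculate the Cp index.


Cp = (USL - LSL) / (6 * sigma)
= (108.7 - 86.5) / (6 * 0.84)
= 22.2000 / 5.0400
= 4.4048

4.4048


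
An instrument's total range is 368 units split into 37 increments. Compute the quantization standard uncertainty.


resolution = range / divisions
resolution = 368 / 37 = 9.9459459
u_res = resolution / (2*sqrt(3))
u_res = 9.9459459 / 3.4641016
u_res = 2.8711

2.8711


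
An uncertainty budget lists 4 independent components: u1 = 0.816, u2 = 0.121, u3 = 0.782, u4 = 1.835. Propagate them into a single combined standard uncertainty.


uc = sqrt(0.816^2 + 0.121^2 + 0.782^2 + 1.835^2)
uc = sqrt(4.659246)
uc = 2.1585

2.1585


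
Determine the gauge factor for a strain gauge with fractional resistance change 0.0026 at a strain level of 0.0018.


GF = (dR/R) / epsilon
= 0.0026 / 0.0018
= 1.4444

1.4444


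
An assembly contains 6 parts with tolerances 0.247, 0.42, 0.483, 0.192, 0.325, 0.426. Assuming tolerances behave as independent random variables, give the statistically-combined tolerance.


RSS = sqrt(0.247^2 + 0.42^2 + 0.483^2 + 0.192^2 + 0.325^2 + 0.426^2)
= sqrt(0.794663)
= 0.8914

0.8914


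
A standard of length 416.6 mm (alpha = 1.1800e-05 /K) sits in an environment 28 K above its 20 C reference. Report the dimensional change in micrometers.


dL = L * alpha * dT
= 416.6 * 1.1800e-05 * 28
= 0.1376446 mm
dL_um = 0.1376446 * 1000 = 137.6446 um

137.6446


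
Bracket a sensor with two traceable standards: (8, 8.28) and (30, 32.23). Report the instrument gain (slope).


slope = (y2 - y1) / (x2 - x1)
= (32.23 - 8.28) / (30 - 8)
= 23.9500 / 22
= 1.0886

1.0886


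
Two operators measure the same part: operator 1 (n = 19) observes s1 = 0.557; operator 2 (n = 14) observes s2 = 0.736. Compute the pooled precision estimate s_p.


s_p = sqrt(((n1-1)*s1^2 + (n2-1)*s2^2) / (n1+n2-2))
numerator = (19-1)*0.557^2 + (14-1)*0.736^2 = 5.584482 + 7.042048 = 12.62653
denominator = 19 + 14 - 2 = 31
s_p^2 = 12.62653 / 31 = 0.40730742
s_p = sqrt(0.40730742) = 0.6382

0.6382


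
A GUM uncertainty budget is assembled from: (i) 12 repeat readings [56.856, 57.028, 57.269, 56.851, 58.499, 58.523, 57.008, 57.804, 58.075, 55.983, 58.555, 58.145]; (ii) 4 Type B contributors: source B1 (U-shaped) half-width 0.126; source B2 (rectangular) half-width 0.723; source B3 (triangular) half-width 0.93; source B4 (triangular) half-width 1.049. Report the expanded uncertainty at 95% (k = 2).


mean = (56.856 + 57.028 + 57.269 + 56.851 + 58.499 + 58.523 + 57.008 + 57.804 + 58.075 + 55.983 + 58.555 + 58.145) / 12 = 57.54966667
s = sqrt(sum((x - mean)^2)/(n-1)) = 0.83243644
u_A = s / sqrt(n) = 0.83243644 / sqrt(12) = 0.2403037
u_B1 = 0.126 / sqrt(2) = 0.089095454
u_B2 = 0.723 / sqrt(3) = 0.41742424
u_B3 = 0.93 / sqrt(6) = 0.37967091
u_B4 = 1.049 / sqrt(6) = 0.42825246
uc = sqrt(0.2403037^2 + 0.089095454^2 + 0.41742424^2 + 0.37967091^2 + 0.42825246^2) = 0.75331072
U = k * uc = 2 * 0.75331072
U = 1.5066

1.5066


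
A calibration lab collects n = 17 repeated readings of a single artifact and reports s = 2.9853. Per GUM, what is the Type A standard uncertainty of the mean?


u_A = s / sqrt(n)
u_A = 2.9853 / sqrt(17)
u_A = 2.9853 / 4.1231056
u_A = 0.7240

0.7240


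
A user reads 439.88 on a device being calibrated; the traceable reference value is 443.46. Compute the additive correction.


Correction = standard - reading
= 443.46 - 439.88
= 3.5800

3.5800


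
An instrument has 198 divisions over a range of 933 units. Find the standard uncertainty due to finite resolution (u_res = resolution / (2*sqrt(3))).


resolution = range / divisions
resolution = 933 / 198 = 4.7121212
u_res = resolution / (2*sqrt(3))
u_res = 4.7121212 / 3.4641016
u_res = 1.3603

1.3603


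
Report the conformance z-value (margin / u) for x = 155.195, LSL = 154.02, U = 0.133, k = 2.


u = U / k = 0.133 / 2 = 0.0665
margin = |LSL - x| = |154.02 - 155.195| = 1.175
z = margin / u = 1.175 / 0.0665
z = 17.6692

17.6692


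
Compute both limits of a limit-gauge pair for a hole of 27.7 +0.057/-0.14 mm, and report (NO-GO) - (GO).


GO = nominal - lower_tol (smallest hole = maximum material condition)
GO = 27.7 - 0.14 = 27.56
NO-GO = nominal + upper_tol (largest hole = least material condition)
NO-GO = 27.7 + 0.057 = 27.757
spread = NO-GO - GO = 27.757 - 27.56 = 0.1970

0.1970


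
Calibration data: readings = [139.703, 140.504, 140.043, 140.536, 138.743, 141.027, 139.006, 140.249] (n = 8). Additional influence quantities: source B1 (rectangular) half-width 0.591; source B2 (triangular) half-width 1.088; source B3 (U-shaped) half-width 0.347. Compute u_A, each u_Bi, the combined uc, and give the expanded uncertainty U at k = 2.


mean = (139.703 + 140.504 + 140.043 + 140.536 + 138.743 + 141.027 + 139.006 + 140.249) / 8 = 139.976375
s = sqrt(sum((x - mean)^2)/(n-1)) = 0.78483118
u_A = s / sqrt(n) = 0.78483118 / sqrt(8) = 0.27747972
u_B1 = 0.591 / sqrt(3) = 0.34121401
u_B2 = 1.088 / sqrt(6) = 0.44417414
u_B3 = 0.347 / sqrt(2) = 0.24536605
uc = sqrt(0.27747972^2 + 0.34121401^2 + 0.44417414^2 + 0.24536605^2) = 0.67150366
U = k * uc = 2 * 0.67150366
U = 1.3430

1.3430


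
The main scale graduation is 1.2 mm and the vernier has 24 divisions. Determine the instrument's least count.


LC = MSD / n_div
= 1.2 / 24
= 0.0500

0.0500


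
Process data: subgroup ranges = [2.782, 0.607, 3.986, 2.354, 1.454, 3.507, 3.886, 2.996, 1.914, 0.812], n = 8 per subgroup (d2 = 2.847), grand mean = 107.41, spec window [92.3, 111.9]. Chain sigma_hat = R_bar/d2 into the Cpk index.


R_bar = (2.782 + 0.607 + 3.986 + 2.354 + 1.454 + 3.507 + 3.886 + 2.996 + 1.914 + 0.812) / 10 = 2.4298
sigma = R_bar / d2 = 2.4298 / 2.847 = 0.85345978
Cp = (USL - LSL)/(6*sigma) = (111.9 - 92.3)/(6*0.85345978) = 3.8276
Cpu = (111.9 - 107.41)/(3*0.85345978) = 1.7536
Cpl = (107.41 - 92.3)/(3*0.85345978) = 5.9015
Cpk = min(Cpu, Cpl) = 1.7536

1.7536


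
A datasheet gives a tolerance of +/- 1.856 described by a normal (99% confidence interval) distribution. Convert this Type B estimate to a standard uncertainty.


u_B = half_width / 2.576
u_B = 1.856 / 2.576
u_B = 0.7205

0.7205


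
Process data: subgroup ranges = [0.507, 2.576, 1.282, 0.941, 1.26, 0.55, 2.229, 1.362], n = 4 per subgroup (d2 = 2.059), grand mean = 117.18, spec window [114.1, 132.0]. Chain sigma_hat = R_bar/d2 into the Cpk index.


R_bar = (0.507 + 2.576 + 1.282 + 0.941 + 1.26 + 0.55 + 2.229 + 1.362) / 8 = 1.338375
sigma = R_bar / d2 = 1.338375 / 2.059 = 0.65001214
Cp = (USL - LSL)/(6*sigma) = (132.0 - 114.1)/(6*0.65001214) = 4.5897
Cpu = (132.0 - 117.18)/(3*0.65001214) = 7.5999
Cpl = (117.18 - 114.1)/(3*0.65001214) = 1.5795
Cpk = min(Cpu, Cpl) = 1.5795

1.5795


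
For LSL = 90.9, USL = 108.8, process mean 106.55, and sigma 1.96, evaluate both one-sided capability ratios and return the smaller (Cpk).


Cpu = (USL - mean) / (3*sigma) = (108.8 - 106.55) / (3*1.96) = 0.3827
Cpl = (mean - LSL) / (3*sigma) = (106.55 - 90.9) / (3*1.96) = 2.6616
Cpk = min(Cpu, Cpl) = 0.3827

0.3827


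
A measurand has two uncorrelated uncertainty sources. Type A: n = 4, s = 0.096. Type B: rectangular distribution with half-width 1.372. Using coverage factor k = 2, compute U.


u_A = s / sqrt(n) = 0.096 / sqrt(4) = 0.048
u_B = half_width / sqrt(3) = 1.372 / sqrt(3) = 0.79212457
uc = sqrt(u_A^2 + u_B^2) = sqrt(0.048^2 + 0.79212457^2) = 0.79357755
U = k * uc = 2 * 0.79357755
U = 1.5872

1.5872


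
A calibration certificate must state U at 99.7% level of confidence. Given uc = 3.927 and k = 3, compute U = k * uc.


U = k * uc
U = 3 * 3.927
U = 11.7810

11.7810


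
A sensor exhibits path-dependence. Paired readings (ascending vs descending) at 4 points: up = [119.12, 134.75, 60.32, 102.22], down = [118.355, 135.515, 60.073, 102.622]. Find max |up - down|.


|119.12 - 118.355| = 0.7650
|134.75 - 135.515| = 0.7650
|60.32 - 60.073| = 0.2470
|102.22 - 102.622| = 0.4020
hysteresis = max(diffs) = 0.7650

0.7650


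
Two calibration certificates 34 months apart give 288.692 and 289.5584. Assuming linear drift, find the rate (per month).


rate = (v2 - v1) / months
= (289.5584 - 288.692) / 34
= 0.8664 / 34
= 0.0255

0.0255


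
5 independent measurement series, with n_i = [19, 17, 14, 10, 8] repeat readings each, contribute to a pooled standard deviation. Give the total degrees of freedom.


nu = sum_i (n_i - 1)
nu = ((19 - 1) + (17 - 1) + (14 - 1) + (10 - 1) + (8 - 1))
nu = 18 + 16 + 13 + 9 + 7
nu = 63

63


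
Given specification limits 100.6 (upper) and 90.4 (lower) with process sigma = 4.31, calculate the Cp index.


Cp = (USL - LSL) / (6 * sigma)
= (100.6 - 90.4) / (6 * 4.31)
= 10.2000 / 25.8600
= 0.3944

0.3944


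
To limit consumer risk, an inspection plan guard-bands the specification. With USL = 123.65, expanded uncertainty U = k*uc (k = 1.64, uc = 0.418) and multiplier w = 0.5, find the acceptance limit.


U = k * uc = 1.64 * 0.418 = 0.68552
guard band g = w * U = 0.5 * 0.68552 = 0.34276
AL = USL - g = 123.65 - 0.34276
AL = 123.3072

123.3072


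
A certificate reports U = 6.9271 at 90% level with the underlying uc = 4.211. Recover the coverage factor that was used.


k = U / uc
k = 6.9271 / 4.211
k = 1.645

1.645


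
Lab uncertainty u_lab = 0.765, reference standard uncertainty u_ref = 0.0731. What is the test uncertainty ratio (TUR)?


TUR = u_lab / u_ref
= 0.765 / 0.0731
= 10.4651

10.4651


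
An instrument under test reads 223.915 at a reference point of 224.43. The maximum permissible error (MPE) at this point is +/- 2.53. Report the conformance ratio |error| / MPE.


e = indication - reference = 223.915 - 224.43 = -0.5150
|e| = 0.5150
ratio = |e| / MPE = 0.5150 / 2.53
ratio = 0.2036

0.2036


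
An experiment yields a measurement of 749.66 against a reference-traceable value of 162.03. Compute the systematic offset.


Systematic error = measured - true
= 749.66 - 162.03
= 587.6300

587.6300


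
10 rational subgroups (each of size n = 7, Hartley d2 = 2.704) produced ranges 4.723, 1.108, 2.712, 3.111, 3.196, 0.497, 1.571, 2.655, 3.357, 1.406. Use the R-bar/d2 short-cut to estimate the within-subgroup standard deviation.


R_bar = (4.723 + 1.108 + 2.712 + 3.111 + 3.196 + 0.497 + 1.571 + 2.655 + 3.357 + 1.406) / 10
R_bar = 24.336 / 10 = 2.4336
sigma_hat = R_bar / d2 = 2.4336 / 2.704 = 0.9000

0.9000


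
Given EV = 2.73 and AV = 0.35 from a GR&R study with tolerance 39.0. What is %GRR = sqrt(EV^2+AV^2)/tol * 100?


GRR = sqrt(EV^2 + AV^2) = sqrt(2.73^2 + 0.35^2) = 2.7523445
%GRR = GRR / tol * 100 = 2.7523445 / 39.0 * 100
%GRR = 7.0573

7.0573


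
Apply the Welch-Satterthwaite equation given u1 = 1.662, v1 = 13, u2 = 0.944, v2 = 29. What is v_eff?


uc = sqrt(u1^2 + u2^2) = sqrt(1.662^2 + 0.944^2) = 1.9113817
v_eff = uc^4 / (u1^4/v1 + u2^4/v2)
= 1.9113817^4 / (1.662^4/13 + 0.944^4/29)
= 13.347185 / 0.61430602
v_eff = 21.7273

21.7273


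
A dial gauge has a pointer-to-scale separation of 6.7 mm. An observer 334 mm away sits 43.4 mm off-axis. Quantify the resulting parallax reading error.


error = h * offset / d
= 6.7 * 43.4 / 334
= 0.8706

0.8706


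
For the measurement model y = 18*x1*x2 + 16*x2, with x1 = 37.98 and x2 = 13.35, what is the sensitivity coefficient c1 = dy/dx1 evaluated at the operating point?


y = 18*x1*x2 + 16*x2
dy/dx1 = 18*x2
Evaluate at x2 = 13.35: c1 = 18 * 13.35
c1 = 240.3000

240.3000


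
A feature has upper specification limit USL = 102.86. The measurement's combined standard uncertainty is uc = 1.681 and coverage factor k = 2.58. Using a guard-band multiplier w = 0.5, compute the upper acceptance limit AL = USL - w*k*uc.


U = k * uc = 2.58 * 1.681 = 4.33698
guard band g = w * U = 0.5 * 4.33698 = 2.16849
AL = USL - g = 102.86 - 2.16849
AL = 100.6915

100.6915


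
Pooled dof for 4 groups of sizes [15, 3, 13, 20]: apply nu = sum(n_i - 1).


nu = sum_i (n_i - 1)
nu = ((15 - 1) + (3 - 1) + (13 - 1) + (20 - 1))
nu = 14 + 2 + 12 + 19
nu = 47

47


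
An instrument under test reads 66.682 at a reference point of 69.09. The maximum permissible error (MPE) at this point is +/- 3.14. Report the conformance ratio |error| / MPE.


e = indication - reference = 66.682 - 69.09 = -2.4080
|e| = 2.4080
ratio = |e| / MPE = 2.4080 / 3.14
ratio = 0.7669

0.7669


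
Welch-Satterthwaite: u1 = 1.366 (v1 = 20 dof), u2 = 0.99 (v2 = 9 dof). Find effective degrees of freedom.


uc = sqrt(u1^2 + u2^2) = sqrt(1.366^2 + 0.99^2) = 1.6870258
v_eff = uc^4 / (u1^4/v1 + u2^4/v2)
= 1.6870258^4 / (1.366^4/20 + 0.99^4/9)
= 8.100035 / 0.28082248
v_eff = 28.8440

28.8440


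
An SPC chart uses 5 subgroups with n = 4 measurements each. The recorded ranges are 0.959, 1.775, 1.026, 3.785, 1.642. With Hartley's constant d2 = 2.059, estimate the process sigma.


R_bar = (0.959 + 1.775 + 1.026 + 3.785 + 1.642) / 5
R_bar = 9.187 / 5 = 1.8374
sigma_hat = R_bar / d2 = 1.8374 / 2.059 = 0.8924

0.8924


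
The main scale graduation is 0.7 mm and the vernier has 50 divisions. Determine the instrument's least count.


LC = MSD / n_div
= 0.7 / 50
= 0.0140

0.0140


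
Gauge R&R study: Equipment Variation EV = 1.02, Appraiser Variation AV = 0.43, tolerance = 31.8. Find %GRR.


GRR = sqrt(EV^2 + AV^2) = sqrt(1.02^2 + 0.43^2) = 1.1069327
%GRR = GRR / tol * 100 = 1.1069327 / 31.8 * 100
%GRR = 3.4809

3.4809


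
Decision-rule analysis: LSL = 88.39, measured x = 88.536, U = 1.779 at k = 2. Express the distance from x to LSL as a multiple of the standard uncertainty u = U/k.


u = U / k = 1.779 / 2 = 0.8895
margin = |LSL - x| = |88.39 - 88.536| = 0.146
z = margin / u = 0.146 / 0.8895
z = 0.1641

0.1641


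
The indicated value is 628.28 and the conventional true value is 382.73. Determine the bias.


Systematic error = measured - true
= 628.28 - 382.73
= 245.5500

245.5500


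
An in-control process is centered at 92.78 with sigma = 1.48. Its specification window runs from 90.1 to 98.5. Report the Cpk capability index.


Cpu = (USL - mean) / (3*sigma) = (98.5 - 92.78) / (3*1.48) = 1.2883
Cpl = (mean - LSL) / (3*sigma) = (92.78 - 90.1) / (3*1.48) = 0.6036
Cpk = min(Cpu, Cpl) = 0.6036

0.6036


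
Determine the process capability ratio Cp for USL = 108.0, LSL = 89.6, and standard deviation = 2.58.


Cp = (USL - LSL) / (6 * sigma)
= (108.0 - 89.6) / (6 * 2.58)
= 18.4000 / 15.4800
= 1.1886

1.1886


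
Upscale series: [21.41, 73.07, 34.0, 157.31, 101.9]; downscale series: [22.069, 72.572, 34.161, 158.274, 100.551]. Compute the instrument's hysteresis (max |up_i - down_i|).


|21.41 - 22.069| = 0.6590
|73.07 - 72.572| = 0.4980
|34.0 - 34.161| = 0.1610
|157.31 - 158.274| = 0.9640
|101.9 - 100.551| = 1.3490
hysteresis = max(diffs) = 1.3490

1.3490


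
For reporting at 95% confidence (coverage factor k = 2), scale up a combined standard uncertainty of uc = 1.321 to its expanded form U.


U = k * uc
U = 2 * 1.321
U = 2.6420

2.6420


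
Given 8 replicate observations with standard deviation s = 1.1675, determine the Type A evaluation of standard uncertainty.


u_A = s / sqrt(n)
u_A = 1.1675 / sqrt(8)
u_A = 1.1675 / 2.8284271
u_A = 0.4128

0.4128


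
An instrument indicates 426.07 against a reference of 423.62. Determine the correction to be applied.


Correction = standard - reading
= 423.62 - 426.07
= -2.4500

-2.4500


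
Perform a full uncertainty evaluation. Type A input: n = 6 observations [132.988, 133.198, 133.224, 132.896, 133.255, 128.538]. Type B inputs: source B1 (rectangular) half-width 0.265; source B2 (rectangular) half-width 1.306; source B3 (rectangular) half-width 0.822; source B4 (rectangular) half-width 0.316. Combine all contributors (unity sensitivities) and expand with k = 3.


mean = (132.988 + 133.198 + 133.224 + 132.896 + 133.255 + 128.538) / 6 = 132.3498333
s = sqrt(sum((x - mean)^2)/(n-1)) = 1.8728859
u_A = s / sqrt(n) = 1.8728859 / sqrt(6) = 0.76460247
u_B1 = 0.265 / sqrt(3) = 0.15299782
u_B2 = 1.306 / sqrt(3) = 0.75401945
u_B3 = 0.822 / sqrt(3) = 0.47458192
u_B4 = 0.316 / sqrt(3) = 0.18244269
uc = sqrt(0.76460247^2 + 0.15299782^2 + 0.75401945^2 + 0.47458192^2 + 0.18244269^2) = 1.1979499
U = k * uc = 3 * 1.1979499
U = 3.5938

3.5938


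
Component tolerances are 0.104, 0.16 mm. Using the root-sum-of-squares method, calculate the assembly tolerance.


RSS = sqrt(0.104^2 + 0.16^2)
= sqrt(0.036416)
= 0.1908

0.1908


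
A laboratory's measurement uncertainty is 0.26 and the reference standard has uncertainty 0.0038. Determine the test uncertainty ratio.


TUR = u_lab / u_ref
= 0.26 / 0.0038
= 68.4211

68.4211


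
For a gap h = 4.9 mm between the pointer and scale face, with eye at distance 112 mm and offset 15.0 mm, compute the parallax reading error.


error = h * offset / d
= 4.9 * 15.0 / 112
= 0.6562

0.6562


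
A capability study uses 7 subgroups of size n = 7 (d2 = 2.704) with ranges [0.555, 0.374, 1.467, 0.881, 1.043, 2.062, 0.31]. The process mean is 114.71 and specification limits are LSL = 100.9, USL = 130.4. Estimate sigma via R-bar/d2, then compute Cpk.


R_bar = (0.555 + 0.374 + 1.467 + 0.881 + 1.043 + 2.062 + 0.31) / 7 = 0.956
sigma = R_bar / d2 = 0.956 / 2.704 = 0.3535503
Cp = (USL - LSL)/(6*sigma) = (130.4 - 100.9)/(6*0.3535503) = 13.9066
Cpu = (130.4 - 114.71)/(3*0.3535503) = 14.7928
Cpl = (114.71 - 100.9)/(3*0.3535503) = 13.0203
Cpk = min(Cpu, Cpl) = 13.0203

13.0203


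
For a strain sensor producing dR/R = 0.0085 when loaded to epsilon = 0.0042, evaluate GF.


GF = (dR/R) / epsilon
= 0.0085 / 0.0042
= 2.0238

2.0238


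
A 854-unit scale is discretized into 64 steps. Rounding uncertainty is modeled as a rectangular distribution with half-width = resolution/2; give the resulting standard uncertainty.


resolution = range / divisions
resolution = 854 / 64 = 13.34375
u_res = resolution / (2*sqrt(3))
u_res = 13.34375 / 3.4641016
u_res = 3.8520

3.8520


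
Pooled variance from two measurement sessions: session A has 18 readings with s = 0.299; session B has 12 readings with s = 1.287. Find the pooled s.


s_p = sqrt(((n1-1)*s1^2 + (n2-1)*s2^2) / (n1+n2-2))
numerator = (18-1)*0.299^2 + (12-1)*1.287^2 = 1.519817 + 18.220059 = 19.739876
denominator = 18 + 12 - 2 = 28
s_p^2 = 19.739876 / 28 = 0.70499557
s_p = sqrt(0.70499557) = 0.8396

0.8396


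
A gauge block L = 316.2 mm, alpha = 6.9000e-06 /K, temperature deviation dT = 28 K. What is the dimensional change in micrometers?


dL = L * alpha * dT
= 316.2 * 6.9000e-06 * 28
= 0.0610898 mm
dL_um = 0.0610898 * 1000 = 61.0898 um

61.0898


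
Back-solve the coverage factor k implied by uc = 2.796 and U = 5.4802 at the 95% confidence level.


k = U / uc
k = 5.4802 / 2.796
k = 1.96

1.96


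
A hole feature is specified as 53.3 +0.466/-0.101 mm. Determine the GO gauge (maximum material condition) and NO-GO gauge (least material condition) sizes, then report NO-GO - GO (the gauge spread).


GO = nominal - lower_tol (smallest hole = maximum material condition)
GO = 53.3 - 0.101 = 53.199
NO-GO = nominal + upper_tol (largest hole = least material condition)
NO-GO = 53.3 + 0.466 = 53.766
spread = NO-GO - GO = 53.766 - 53.199 = 0.5670

0.5670


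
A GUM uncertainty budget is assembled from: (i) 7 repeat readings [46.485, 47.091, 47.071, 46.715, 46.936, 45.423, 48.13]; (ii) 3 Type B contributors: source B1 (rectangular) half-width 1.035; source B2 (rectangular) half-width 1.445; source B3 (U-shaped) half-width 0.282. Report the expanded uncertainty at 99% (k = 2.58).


mean = (46.485 + 47.091 + 47.071 + 46.715 + 46.936 + 45.423 + 48.13) / 7 = 46.83585714
s = sqrt(sum((x - mean)^2)/(n-1)) = 0.81025684
u_A = s / sqrt(n) = 0.81025684 / sqrt(7) = 0.3062483
u_B1 = 1.035 / sqrt(3) = 0.59755753
u_B2 = 1.445 / sqrt(3) = 0.83427114
u_B3 = 0.282 / sqrt(2) = 0.19940411
uc = sqrt(0.3062483^2 + 0.59755753^2 + 0.83427114^2 + 0.19940411^2) = 1.089327
U = k * uc = 2.58 * 1.089327
U = 2.8105

2.8105


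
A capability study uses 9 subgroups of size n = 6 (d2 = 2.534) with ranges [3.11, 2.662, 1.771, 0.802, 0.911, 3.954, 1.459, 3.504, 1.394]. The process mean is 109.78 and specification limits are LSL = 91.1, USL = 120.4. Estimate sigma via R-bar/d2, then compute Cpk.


R_bar = (3.11 + 2.662 + 1.771 + 0.802 + 0.911 + 3.954 + 1.459 + 3.504 + 1.394) / 9 = 2.1741111
sigma = R_bar / d2 = 2.1741111 / 2.534 = 0.85797597
Cp = (USL - LSL)/(6*sigma) = (120.4 - 91.1)/(6*0.85797597) = 5.6917
Cpu = (120.4 - 109.78)/(3*0.85797597) = 4.1260
Cpl = (109.78 - 91.1)/(3*0.85797597) = 7.2574
Cpk = min(Cpu, Cpl) = 4.1260

4.1260


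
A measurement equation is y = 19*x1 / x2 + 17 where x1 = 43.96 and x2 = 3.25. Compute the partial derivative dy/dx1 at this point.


y = 19*x1 / x2 + 17
dy/dx1 = 19/x2
Evaluate at x2 = 3.25: c1 = 19 / 3.25
c1 = 5.8462

5.8462


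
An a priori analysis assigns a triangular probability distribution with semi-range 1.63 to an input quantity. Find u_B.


u_B = half_width / sqrt(6)
u_B = 1.63 / 2.4494897
u_B = 0.6654

0.6654


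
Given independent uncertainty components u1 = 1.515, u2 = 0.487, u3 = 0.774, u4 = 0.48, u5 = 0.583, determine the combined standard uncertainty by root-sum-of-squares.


uc = sqrt(1.515^2 + 0.487^2 + 0.774^2 + 0.48^2 + 0.583^2)
uc = sqrt(3.701759)
uc = 1.9240

1.9240


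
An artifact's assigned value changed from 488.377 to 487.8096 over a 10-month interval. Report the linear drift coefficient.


rate = (v2 - v1) / months
= (487.8096 - 488.377) / 10
= -0.5674 / 10
= -0.0567

-0.0567


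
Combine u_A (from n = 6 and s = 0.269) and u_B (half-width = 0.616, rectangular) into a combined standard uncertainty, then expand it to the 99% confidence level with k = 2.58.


u_A = s / sqrt(n) = 0.269 / sqrt(6) = 0.10981879
u_B = half_width / sqrt(3) = 0.616 / sqrt(3) = 0.35564777
uc = sqrt(u_A^2 + u_B^2) = sqrt(0.10981879^2 + 0.35564777^2) = 0.37221701
U = k * uc = 2.58 * 0.37221701
U = 0.9603

0.9603


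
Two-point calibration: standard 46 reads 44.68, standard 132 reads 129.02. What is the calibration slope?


slope = (y2 - y1) / (x2 - x1)
= (129.02 - 44.68) / (132 - 46)
= 84.3400 / 86
= 0.9807

0.9807


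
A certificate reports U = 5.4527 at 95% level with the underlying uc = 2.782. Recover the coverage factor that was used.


k = U / uc
k = 5.4527 / 2.782
k = 1.96

1.96


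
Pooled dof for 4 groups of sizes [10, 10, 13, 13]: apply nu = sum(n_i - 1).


nu = sum_i (n_i - 1)
nu = ((10 - 1) + (10 - 1) + (13 - 1) + (13 - 1))
nu = 9 + 9 + 12 + 12
nu = 42

42


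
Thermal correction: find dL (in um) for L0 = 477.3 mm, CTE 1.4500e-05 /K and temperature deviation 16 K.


dL = L * alpha * dT
= 477.3 * 1.4500e-05 * 16
= 0.1107336 mm
dL_um = 0.1107336 * 1000 = 110.7336 um

110.7336


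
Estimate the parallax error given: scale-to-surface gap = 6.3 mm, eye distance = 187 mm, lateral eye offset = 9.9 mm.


error = h * offset / d
= 6.3 * 9.9 / 187
= 0.3335

0.3335


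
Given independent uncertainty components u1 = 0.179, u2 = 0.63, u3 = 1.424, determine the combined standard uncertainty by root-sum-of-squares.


uc = sqrt(0.179^2 + 0.63^2 + 1.424^2)
uc = sqrt(2.456717)
uc = 1.5674

1.5674


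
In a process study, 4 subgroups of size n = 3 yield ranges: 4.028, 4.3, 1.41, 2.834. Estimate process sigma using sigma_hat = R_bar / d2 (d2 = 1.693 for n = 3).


R_bar = (4.028 + 4.3 + 1.41 + 2.834) / 4
R_bar = 12.572 / 4 = 3.143
sigma_hat = R_bar / d2 = 3.143 / 1.693 = 1.8565

1.8565


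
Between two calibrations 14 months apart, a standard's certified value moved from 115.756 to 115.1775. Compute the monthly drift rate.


rate = (v2 - v1) / months
= (115.1775 - 115.756) / 14
= -0.5785 / 14
= -0.0413

-0.0413


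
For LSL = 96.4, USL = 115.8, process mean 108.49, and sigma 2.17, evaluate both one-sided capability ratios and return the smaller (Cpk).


Cpu = (USL - mean) / (3*sigma) = (115.8 - 108.49) / (3*2.17) = 1.1229
Cpl = (mean - LSL) / (3*sigma) = (108.49 - 96.4) / (3*2.17) = 1.8571
Cpk = min(Cpu, Cpl) = 1.1229

1.1229


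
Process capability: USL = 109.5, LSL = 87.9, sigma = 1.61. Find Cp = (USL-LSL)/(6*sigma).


Cp = (USL - LSL) / (6 * sigma)
= (109.5 - 87.9) / (6 * 1.61)
= 21.6000 / 9.6600
= 2.2360

2.2360


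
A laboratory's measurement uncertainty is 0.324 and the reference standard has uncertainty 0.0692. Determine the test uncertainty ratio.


TUR = u_lab / u_ref
= 0.324 / 0.0692
= 4.6821

4.6821


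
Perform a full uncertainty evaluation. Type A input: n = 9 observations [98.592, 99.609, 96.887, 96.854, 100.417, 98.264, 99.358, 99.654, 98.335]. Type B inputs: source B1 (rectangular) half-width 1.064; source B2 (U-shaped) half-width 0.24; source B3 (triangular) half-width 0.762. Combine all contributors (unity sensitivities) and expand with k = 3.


mean = (98.592 + 99.609 + 96.887 + 96.854 + 100.417 + 98.264 + 99.358 + 99.654 + 98.335) / 9 = 98.66333333
s = sqrt(sum((x - mean)^2)/(n-1)) = 1.2316158
u_A = s / sqrt(n) = 1.2316158 / sqrt(9) = 0.4105386
u_B1 = 1.064 / sqrt(3) = 0.61430069
u_B2 = 0.24 / sqrt(2) = 0.16970563
u_B3 = 0.762 / sqrt(6) = 0.3110852
uc = sqrt(0.4105386^2 + 0.61430069^2 + 0.16970563^2 + 0.3110852^2) = 0.81943961
U = k * uc = 3 * 0.81943961
U = 2.4583

2.4583


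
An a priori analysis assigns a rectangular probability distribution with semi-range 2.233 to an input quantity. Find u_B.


u_B = half_width / sqrt(3)
u_B = 2.233 / 1.7320508
u_B = 1.2892

1.2892


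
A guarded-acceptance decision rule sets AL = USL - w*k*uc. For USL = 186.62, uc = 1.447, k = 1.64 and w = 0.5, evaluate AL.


U = k * uc = 1.64 * 1.447 = 2.37308
guard band g = w * U = 0.5 * 2.37308 = 1.18654
AL = USL - g = 186.62 - 1.18654
AL = 185.4335

185.4335


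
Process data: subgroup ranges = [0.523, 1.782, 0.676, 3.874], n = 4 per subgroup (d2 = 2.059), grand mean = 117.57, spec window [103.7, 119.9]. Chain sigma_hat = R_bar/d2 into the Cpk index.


R_bar = (0.523 + 1.782 + 0.676 + 3.874) / 4 = 1.71375
sigma = R_bar / d2 = 1.71375 / 2.059 = 0.83232152
Cp = (USL - LSL)/(6*sigma) = (119.9 - 103.7)/(6*0.83232152) = 3.2439
Cpu = (119.9 - 117.57)/(3*0.83232152) = 0.9331
Cpl = (117.57 - 103.7)/(3*0.83232152) = 5.5547
Cpk = min(Cpu, Cpl) = 0.9331

0.9331


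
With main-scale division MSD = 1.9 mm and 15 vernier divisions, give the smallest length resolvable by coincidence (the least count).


LC = MSD / n_div
= 1.9 / 15
= 0.1267

0.1267


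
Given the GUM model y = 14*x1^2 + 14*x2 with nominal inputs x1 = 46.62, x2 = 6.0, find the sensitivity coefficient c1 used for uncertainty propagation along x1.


y = 14*x1^2 + 14*x2
dy/dx1 = 2*14*x1
Evaluate at x1 = 46.62: c1 = 28 * 46.62
c1 = 1305.3600

1305.3600


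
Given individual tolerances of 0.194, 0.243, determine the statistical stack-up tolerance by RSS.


RSS = sqrt(0.194^2 + 0.243^2)
= sqrt(0.096685)
= 0.3109

0.3109


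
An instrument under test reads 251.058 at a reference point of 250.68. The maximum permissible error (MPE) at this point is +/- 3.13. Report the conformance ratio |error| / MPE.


e = indication - reference = 251.058 - 250.68 = 0.3780
|e| = 0.3780
ratio = |e| / MPE = 0.3780 / 3.13
ratio = 0.1208

0.1208


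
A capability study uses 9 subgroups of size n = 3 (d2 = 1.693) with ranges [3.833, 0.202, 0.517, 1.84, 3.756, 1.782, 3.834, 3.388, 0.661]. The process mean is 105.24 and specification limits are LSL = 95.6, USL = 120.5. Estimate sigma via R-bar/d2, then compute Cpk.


R_bar = (3.833 + 0.202 + 0.517 + 1.84 + 3.756 + 1.782 + 3.834 + 3.388 + 0.661) / 9 = 2.2014444
sigma = R_bar / d2 = 2.2014444 / 1.693 = 1.3003216
Cp = (USL - LSL)/(6*sigma) = (120.5 - 95.6)/(6*1.3003216) = 3.1915
Cpu = (120.5 - 105.24)/(3*1.3003216) = 3.9119
Cpl = (105.24 - 95.6)/(3*1.3003216) = 2.4712
Cpk = min(Cpu, Cpl) = 2.4712

2.4712


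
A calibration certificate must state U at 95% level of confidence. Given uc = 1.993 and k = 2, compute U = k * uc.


U = k * uc
U = 2 * 1.993
U = 3.9860

3.9860


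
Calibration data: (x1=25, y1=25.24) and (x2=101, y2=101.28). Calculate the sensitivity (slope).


slope = (y2 - y1) / (x2 - x1)
= (101.28 - 25.24) / (101 - 25)
= 76.0400 / 76
= 1.0005

1.0005


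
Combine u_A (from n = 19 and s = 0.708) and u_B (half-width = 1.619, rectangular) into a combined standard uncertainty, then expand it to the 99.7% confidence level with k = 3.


u_A = s / sqrt(n) = 0.708 / sqrt(19) = 0.16242634
u_B = half_width / sqrt(3) = 1.619 / sqrt(3) = 0.93473009
uc = sqrt(u_A^2 + u_B^2) = sqrt(0.16242634^2 + 0.93473009^2) = 0.9487374
U = k * uc = 3 * 0.9487374
U = 2.8462

2.8462


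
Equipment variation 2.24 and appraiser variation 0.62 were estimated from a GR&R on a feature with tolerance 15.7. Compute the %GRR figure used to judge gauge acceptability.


GRR = sqrt(EV^2 + AV^2) = sqrt(2.24^2 + 0.62^2) = 2.3242203
%GRR = GRR / tol * 100 = 2.3242203 / 15.7 * 100
%GRR = 14.8040

14.8040


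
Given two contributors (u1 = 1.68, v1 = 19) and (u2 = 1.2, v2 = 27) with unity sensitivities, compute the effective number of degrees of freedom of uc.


uc = sqrt(u1^2 + u2^2) = sqrt(1.68^2 + 1.2^2) = 2.0645581
v_eff = uc^4 / (u1^4/v1 + u2^4/v2)
= 2.0645581^4 / (1.68^4/19 + 1.2^4/27)
= 18.168055 / 0.49606009
v_eff = 36.6247

36.6247


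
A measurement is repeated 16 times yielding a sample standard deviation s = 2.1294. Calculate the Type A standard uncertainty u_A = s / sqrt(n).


u_A = s / sqrt(n)
u_A = 2.1294 / sqrt(16)
u_A = 2.1294 / 4
u_A = 0.5323

0.5323


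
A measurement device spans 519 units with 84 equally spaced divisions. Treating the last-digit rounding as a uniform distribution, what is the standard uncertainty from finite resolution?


resolution = range / divisions
resolution = 519 / 84 = 6.1785714
u_res = resolution / (2*sqrt(3))
u_res = 6.1785714 / 3.4641016
u_res = 1.7836

1.7836


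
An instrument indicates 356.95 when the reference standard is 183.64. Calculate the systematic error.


Systematic error = measured - true
= 356.95 - 183.64
= 173.3100

173.3100


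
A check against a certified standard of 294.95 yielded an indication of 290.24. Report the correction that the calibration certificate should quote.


Correction = standard - reading
= 294.95 - 290.24
= 4.7100

4.7100


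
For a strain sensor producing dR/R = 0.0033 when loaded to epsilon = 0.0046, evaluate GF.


GF = (dR/R) / epsilon
= 0.0033 / 0.0046
= 0.7174

0.7174


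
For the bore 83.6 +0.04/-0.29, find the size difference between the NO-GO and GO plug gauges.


GO = nominal - lower_tol (smallest hole = maximum material condition)
GO = 83.6 - 0.29 = 83.31
NO-GO = nominal + upper_tol (largest hole = least material condition)
NO-GO = 83.6 + 0.04 = 83.64
spread = NO-GO - GO = 83.64 - 83.31 = 0.3300

0.3300


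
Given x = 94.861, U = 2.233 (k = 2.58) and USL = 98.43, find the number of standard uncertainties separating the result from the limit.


u = U / k = 2.233 / 2.58 = 0.86550388
margin = |USL - x| = |98.43 - 94.861| = 3.569
z = margin / u = 3.569 / 0.86550388
z = 4.1236

4.1236


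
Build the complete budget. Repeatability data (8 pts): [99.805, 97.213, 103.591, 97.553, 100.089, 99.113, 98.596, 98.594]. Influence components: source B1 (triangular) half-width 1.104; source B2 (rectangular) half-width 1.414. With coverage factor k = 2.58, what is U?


mean = (99.805 + 97.213 + 103.591 + 97.553 + 100.089 + 99.113 + 98.596 + 98.594) / 8 = 99.31925
s = sqrt(sum((x - mean)^2)/(n-1)) = 1.9901135
u_A = s / sqrt(n) = 1.9901135 / sqrt(8) = 0.70361138
u_B1 = 1.104 / sqrt(6) = 0.45070611
u_B2 = 1.414 / sqrt(3) = 0.81637328
uc = sqrt(0.70361138^2 + 0.45070611^2 + 0.81637328^2) = 1.168191
U = k * uc = 2.58 * 1.168191
U = 3.0139

3.0139


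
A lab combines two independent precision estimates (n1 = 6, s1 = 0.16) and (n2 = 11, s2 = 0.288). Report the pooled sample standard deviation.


s_p = sqrt(((n1-1)*s1^2 + (n2-1)*s2^2) / (n1+n2-2))
numerator = (6-1)*0.16^2 + (11-1)*0.288^2 = 0.128 + 0.82944 = 0.95744
denominator = 6 + 11 - 2 = 15
s_p^2 = 0.95744 / 15 = 0.063829333
s_p = sqrt(0.063829333) = 0.2526

0.2526
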